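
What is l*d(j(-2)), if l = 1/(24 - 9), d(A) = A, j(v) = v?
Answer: -2/15 ≈ -0.13333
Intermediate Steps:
l = 1/15 ≈ 0.066667
l*d(j(-2)) = (1/15)*(-2) = -2/15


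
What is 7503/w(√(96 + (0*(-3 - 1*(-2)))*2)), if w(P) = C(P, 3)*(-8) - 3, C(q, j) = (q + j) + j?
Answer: 127551/1181 - 80032*√6/1181 ≈ -57.990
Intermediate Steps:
C(q, j) = q + 2*j (C(q, j) = (j + q) + j = q + 2*j)
w(P) = -51 - 8*P (w(P) = (P + 2*3)*(-8) - 3 = (P + 6)*(-8) - 3 = (6 + P)*(-8) - 3 = (-48 - 8*P) - 3 = -51 - 8*P)
7503/w(√(96 + (0*(-3 - 1*(-2)))*2)) = 7503/(-51 - 8*√(96 + (0*(-3 - 1*(-2)))*2)) = 7503/(-51 - 8*√(96 + (0*(-3 + 2))*2)) = 7503/(-51 - 8*√(96 + (0*(-1))*2)) = 7503/(-51 - 8*√(96 + 0*2)) = 7503/(-51 - 8*√(96 + 0)) = 7503/(-51 - 32*√6)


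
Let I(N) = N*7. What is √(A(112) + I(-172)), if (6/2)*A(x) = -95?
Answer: I*√11121/3 ≈ 35.152*I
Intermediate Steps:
A(x) = -95/3 (A(x) = (⅓)*(-95) = -95/3)
I(N) = 7*N
√(A(112) + I(-172)) = √(-95/3 + 7*(-172)) = √(-95/3 - 1204) = √(-3707/3) = I*√11121/3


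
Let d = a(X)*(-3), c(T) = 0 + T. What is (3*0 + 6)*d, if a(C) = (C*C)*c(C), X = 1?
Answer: -18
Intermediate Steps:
c(T) = T
a(C) = C³ (a(C) = (C*C)*C = C²*C = C³)
d = -3 (d = 1³*(-3) = 1*(-3) = -3)
(3*0 + 6)*d = (3*0 + 6)*(-3) = (0 + 6)*(-3) = 6*(-3) = -18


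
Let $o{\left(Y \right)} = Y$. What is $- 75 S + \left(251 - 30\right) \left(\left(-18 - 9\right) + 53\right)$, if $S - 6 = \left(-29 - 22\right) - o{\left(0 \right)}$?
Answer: $9121$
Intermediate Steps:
$S = -45$ ($S = 6 - 51 = -45$)
$- 75 S + \left(251 - 30\right) \left(\left(-18 - 9\right) + 53\right) = \left(-75\right) \left(-45\right) + \left(251 - 30\right) \left(\left(-18 - 9\right) + 53\right) = 3375 + 221 \left(\left(-18 - 9\right) + 53\right) = 3375 + 221 \left(-27 + 53\right) = 3375 + 221 \cdot 26 = 3375 + 5746 = 9121$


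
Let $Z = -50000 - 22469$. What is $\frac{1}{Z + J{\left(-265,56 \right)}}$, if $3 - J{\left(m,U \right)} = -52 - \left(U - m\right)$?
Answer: $- \frac{1}{72093} \approx -1.3871 \cdot 10^{-5}$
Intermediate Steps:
$J{\left(m,U \right)} = 55 + U - m$ ($J{\left(m,U \right)} = 3 - \left(-52 - \left(U - m\right)\right) = 3 - \left(-52 + m - U\right) = 3 + \left(52 + U - m\right) = 55 + U - m$)
$Z = -72469$
$\frac{1}{Z + J{\left(-265,56 \right)}} = \frac{1}{-72469 + \left(55 + 56 - -265\right)} = \frac{1}{-72469 + \left(55 + 56 + 265\right)} = \frac{1}{-72469 + 376} = \frac{1}{-72093} = - \frac{1}{72093}$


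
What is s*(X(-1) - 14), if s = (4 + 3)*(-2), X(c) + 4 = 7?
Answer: 154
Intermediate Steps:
X(c) = 3 (X(c) = -4 + 7 = 3)
s = -14 (s = 7*(-2) = -14)
s*(X(-1) - 14) = -14*(3 - 14) = -14*(-11) = 154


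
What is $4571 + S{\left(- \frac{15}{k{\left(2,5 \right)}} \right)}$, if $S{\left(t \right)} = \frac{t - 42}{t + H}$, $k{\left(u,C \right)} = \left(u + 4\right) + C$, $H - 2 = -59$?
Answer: $\frac{978353}{214} \approx 4571.7$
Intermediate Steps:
$H = -57$ ($H = 2 - 59 = -57$)
$k{\left(u,C \right)} = 4 + C + u$ ($k{\left(u,C \right)} = \left(4 + u\right) + C = 4 + C + u$)
$S{\left(t \right)} = \frac{-42 + t}{-57 + t}$ ($S{\left(t \right)} = \frac{t - 42}{t - 57} = \frac{-42 + t}{-57 + t}$)
$4571 + S{\left(- \frac{15}{k{\left(2,5 \right)}} \right)} = 4571 + \frac{-42 - \frac{15}{4 + 5 + 2}}{-57 - \frac{15}{4 + 5 + 2}} = 4571 + \frac{-42 - \frac{15}{11}}{-57 - \frac{15}{11}} = 4571 + \frac{1}{- \frac{642}{11}} \left(- \frac{477}{11}\right) = 4571 - - \frac{159}{214} = 4571 + \frac{159}{214} = \frac{978353}{214}$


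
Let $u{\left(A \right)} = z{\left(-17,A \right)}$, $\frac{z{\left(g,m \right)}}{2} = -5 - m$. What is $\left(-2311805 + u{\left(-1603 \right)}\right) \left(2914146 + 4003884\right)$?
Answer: $-15971026320270$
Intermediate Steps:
$z{\left(g,m \right)} = -10 - 2 m$ ($z{\left(g,m \right)} = 2 \left(-5 - m\right) = -10 - 2 m$)
$u{\left(A \right)} = -10 - 2 A$
$\left(-2311805 + u{\left(-1603 \right)}\right) \left(2914146 + 4003884\right) = \left(-2311805 - -3196\right) \left(2914146 + 4003884\right) = \left(-2311805 + \left(-10 + 3206\right)\right) 6918030 = \left(-2311805 + 3196\right) 6918030 = \left(-2308609\right) 6918030 = -15971026320270$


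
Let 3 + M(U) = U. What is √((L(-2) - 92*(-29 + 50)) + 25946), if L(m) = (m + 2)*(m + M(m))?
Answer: √24014 ≈ 154.96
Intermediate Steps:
M(U) = -3 + U
L(m) = (-3 + 2*m)*(2 + m) (L(m) = (m + 2)*(m + (-3 + m)) = (2 + m)*(-3 + 2*m) = (-3 + 2*m)*(2 + m))
√((L(-2) - 92*(-29 + 50)) + 25946) = √(((-6 - 2 + 2*(-2)²) - 92*(-29 + 50)) + 25946) = √(((-6 - 2 + 2*4) - 92*21) + 25946) = √(((-6 - 2 + 8) - 1932) + 25946) = √((0 - 1932) + 25946) = √(-1932 + 25946) = √24014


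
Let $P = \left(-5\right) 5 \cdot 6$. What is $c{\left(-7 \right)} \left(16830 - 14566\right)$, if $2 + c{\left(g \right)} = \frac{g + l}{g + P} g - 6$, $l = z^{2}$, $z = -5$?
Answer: $- \frac{2558320}{157} \approx -16295.0$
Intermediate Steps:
$P = -150$ ($P = \left(-25\right) 6 = -150$)
$l = 25$ ($l = \left(-5\right)^{2} = 25$)
$c{\left(g \right)} = -8 + \frac{g \left(25 + g\right)}{-150 + g}$ ($c{\left(g \right)} = -2 + \left(\frac{g + 25}{g - 150} g - 6\right) = -2 + \left(\frac{25 + g}{-150 + g} g - 6\right) = -2 + \left(\frac{g \left(25 + g\right)}{-150 + g} - 6\right) = -2 + \left(-6 + \frac{g \left(25 + g\right)}{-150 + g}\right) = -8 + \frac{g \left(25 + g\right)}{-150 + g}$)
$c{\left(-7 \right)} \left(16830 - 14566\right) = \frac{1200 + \left(-7\right)^{2} + 17 \left(-7\right)}{-150 - 7} \left(16830 - 14566\right) = \frac{1200 + 49 - 119}{-157} \left(16830 - 14566\right) = \left(- \frac{1}{157}\right) 1130 \cdot 2264 = \left(- \frac{1130}{157}\right) 2264 = - \frac{2558320}{157}$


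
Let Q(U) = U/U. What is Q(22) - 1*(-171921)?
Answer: 171922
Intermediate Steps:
Q(U) = 1
Q(22) - 1*(-171921) = 1 - 1*(-171921) = 1 + 171921 = 171922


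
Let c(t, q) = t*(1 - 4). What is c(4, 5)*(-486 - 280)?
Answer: 9192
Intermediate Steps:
c(t, q) = -3*t (c(t, q) = t*(-3) = -3*t)
c(4, 5)*(-486 - 280) = (-3*4)*(-486 - 280) = -12*(-766) = 9192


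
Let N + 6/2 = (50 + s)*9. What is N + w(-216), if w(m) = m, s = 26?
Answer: 465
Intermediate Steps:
N = 681 (N = -3 + (50 + 26)*9 = -3 + 76*9 = -3 + 684 = 681)
N + w(-216) = 681 - 216 = 465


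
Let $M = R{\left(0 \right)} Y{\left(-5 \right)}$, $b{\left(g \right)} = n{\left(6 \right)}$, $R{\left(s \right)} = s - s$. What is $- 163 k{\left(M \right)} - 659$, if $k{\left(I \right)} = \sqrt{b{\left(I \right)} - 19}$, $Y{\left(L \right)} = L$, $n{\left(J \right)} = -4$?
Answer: $-659 - 163 i \sqrt{23} \approx -659.0 - 781.72 i$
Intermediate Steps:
$R{\left(s \right)} = 0$
$b{\left(g \right)} = -4$
$M = 0$ ($M = 0 \left(-5\right) = 0$)
$k{\left(I \right)} = i \sqrt{23}$ ($k{\left(I \right)} = \sqrt{-4 - 19} = \sqrt{-23} = i \sqrt{23}$)
$- 163 k{\left(M \right)} - 659 = - 163 i \sqrt{23} - 659 = -659 - 163 i \sqrt{23}$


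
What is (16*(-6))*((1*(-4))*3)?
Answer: 1152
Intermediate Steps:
(16*(-6))*((1*(-4))*3) = -(-384)*3 = -96*(-12) = 1152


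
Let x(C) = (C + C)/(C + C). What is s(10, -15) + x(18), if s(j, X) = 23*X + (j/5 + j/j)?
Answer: -341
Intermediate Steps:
x(C) = 1 (x(C) = (2*C)/((2*C)) = (2*C)*(1/(2*C)) = 1)
s(j, X) = 1 + 23*X + j/5 (s(j, X) = 23*X + (j*(⅕) + 1) = 23*X + (j/5 + 1) = 23*X + (1 + j/5) = 1 + 23*X + j/5)
s(10, -15) + x(18) = (1 + 23*(-15) + (⅕)*10) + 1 = (1 - 345 + 2) + 1 = -342 + 1 = -341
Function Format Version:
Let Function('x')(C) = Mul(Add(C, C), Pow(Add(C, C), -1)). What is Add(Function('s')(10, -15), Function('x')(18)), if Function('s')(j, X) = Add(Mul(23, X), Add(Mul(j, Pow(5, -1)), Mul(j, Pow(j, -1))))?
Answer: -341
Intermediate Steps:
Function('x')(C) = 1 (Function('x')(C) = Mul(Mul(2, C), Pow(Mul(2, C), -1)) = Mul(Mul(2, C), Mul(Rational(1, 2), Pow(C, -1))) = 1)
Function('s')(j, X) = Add(1, Mul(23, X), Mul(Rational(1, 5), j)) (Function('s')(j, X) = Add(Mul(23, X), Add(Mul(j, Rational(1, 5)), 1)) = Add(Mul(23, X), Add(Mul(Rational(1, 5), j), 1)) = Add(Mul(23, X), Add(1, Mul(Rational(1, 5), j))) = Add(1, Mul(23, X), Mul(Rational(1, 5), j)))
Add(Function('s')(10, -15), Function('x')(18)) = Add(Add(1, Mul(23, -15), Mul(Rational(1, 5), 10)), 1) = Add(Add(1, -345, 2), 1) = Add(-342, 1) = -341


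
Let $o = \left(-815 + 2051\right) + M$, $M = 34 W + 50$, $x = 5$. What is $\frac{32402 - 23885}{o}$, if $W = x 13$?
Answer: $\frac{8517}{3496} \approx 2.4362$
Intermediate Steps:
$W = 65$ ($W = 5 \cdot 13 = 65$)
$M = 2260$ ($M = 34 \cdot 65 + 50 = 2210 + 50 = 2260$)
$o = 3496$ ($o = \left(-815 + 2051\right) + 2260 = 1236 + 2260 = 3496$)
$\frac{32402 - 23885}{o} = \frac{32402 - 23885}{3496} = 8517 \cdot \frac{1}{3496} = \frac{8517}{3496}$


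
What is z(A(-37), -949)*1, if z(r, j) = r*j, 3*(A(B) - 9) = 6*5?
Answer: -18031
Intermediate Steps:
A(B) = 19 (A(B) = 9 + (6*5)/3 = 9 + (⅓)*30 = 9 + 10 = 19)
z(r, j) = j*r
z(A(-37), -949)*1 = -949*19*1 = -18031*1 = -18031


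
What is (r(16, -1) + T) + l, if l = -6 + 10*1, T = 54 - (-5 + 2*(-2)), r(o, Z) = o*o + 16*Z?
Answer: 307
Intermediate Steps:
r(o, Z) = o**2 + 16*Z
T = 63 (T = 54 - (-5 - 4) = 54 - 1*(-9) = 54 + 9 = 63)
l = 4 (l = -6 + 10 = 4)
(r(16, -1) + T) + l = ((16**2 + 16*(-1)) + 63) + 4 = ((256 - 16) + 63) + 4 = (240 + 63) + 4 = 303 + 4 = 307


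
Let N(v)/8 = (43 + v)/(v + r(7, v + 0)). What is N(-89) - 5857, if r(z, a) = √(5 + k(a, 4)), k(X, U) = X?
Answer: -46852533/8005 + 736*I*√21/8005 ≈ -5852.9 + 0.42133*I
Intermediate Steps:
r(z, a) = √(5 + a)
N(v) = 8*(43 + v)/(v + √(5 + v)) (N(v) = 8*((43 + v)/(v + √(5 + (v + 0)))) = 8*((43 + v)/(v + √(5 + v))) = 8*(43 + v)/(v + √(5 + v)))
N(-89) - 5857 = 8*(43 - 89)/(-89 + √(5 - 89)) - 5857 = 8*(-46)/(-89 + √(-84)) - 5857 = 8*(-46)/(-89 + 2*I*√21) - 5857 = -368/(-89 + 2*I*√21) - 5857 = -5857 - 368/(-89 + 2*I*√21)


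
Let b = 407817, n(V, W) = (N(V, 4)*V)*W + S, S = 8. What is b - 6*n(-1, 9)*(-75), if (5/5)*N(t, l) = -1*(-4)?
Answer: 395217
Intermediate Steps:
N(t, l) = 4 (N(t, l) = -1*(-4) = 4)
n(V, W) = 8 + 4*V*W (n(V, W) = (4*V)*W + 8 = 4*V*W + 8 = 8 + 4*V*W)
b - 6*n(-1, 9)*(-75) = 407817 - 6*(8 + 4*(-1)*9)*(-75) = 407817 - 6*(8 - 36)*(-75) = 407817 - 6*(-28)*(-75) = 407817 - (-168)*(-75) = 407817 - 1*12600 = 407817 - 12600 = 395217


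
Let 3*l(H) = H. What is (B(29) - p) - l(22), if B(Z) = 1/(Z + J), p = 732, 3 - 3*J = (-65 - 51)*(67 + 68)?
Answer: -1293833/1750 ≈ -739.33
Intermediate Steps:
J = 5221 (J = 1 - (-65 - 51)*(67 + 68)/3 = 1 - (-116)*135/3 = 1 - ⅓*(-15660) = 1 + 5220 = 5221)
l(H) = H/3
B(Z) = 1/(5221 + Z) (B(Z) = 1/(Z + 5221) = 1/(5221 + Z))
(B(29) - p) - l(22) = (1/(5221 + 29) - 1*732) - 22/3 = (1/5250 - 732) - 1*22/3 = (1/5250 - 732) - 22/3 = -3842999/5250 - 22/3 = -1293833/1750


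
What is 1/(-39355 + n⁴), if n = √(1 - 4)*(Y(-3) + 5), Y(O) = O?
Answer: -1/39211 ≈ -2.5503e-5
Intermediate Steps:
n = 2*I*√3 (n = √(1 - 4)*(-3 + 5) = √(-3)*2 = (I*√3)*2 = 2*I*√3 ≈ 3.4641*I)
1/(-39355 + n⁴) = 1/(-39355 + (2*I*√3)⁴) = 1/(-39355 + 144) = 1/(-39211) = -1/39211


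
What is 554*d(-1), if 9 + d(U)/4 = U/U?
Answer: -17728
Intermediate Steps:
d(U) = -32 (d(U) = -36 + 4*(U/U) = -36 + 4*1 = -36 + 4 = -32)
554*d(-1) = 554*(-32) = -17728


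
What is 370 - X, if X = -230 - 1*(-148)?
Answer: 452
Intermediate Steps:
X = -82 (X = -230 + 148 = -82)
370 - X = 370 - 1*(-82) = 370 + 82 = 452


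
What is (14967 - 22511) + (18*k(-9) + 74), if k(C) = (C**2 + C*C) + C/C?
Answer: -4536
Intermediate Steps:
k(C) = 1 + 2*C**2 (k(C) = (C**2 + C**2) + 1 = 2*C**2 + 1 = 1 + 2*C**2)
(14967 - 22511) + (18*k(-9) + 74) = (14967 - 22511) + (18*(1 + 2*(-9)**2) + 74) = -7544 + (18*(1 + 2*81) + 74) = -7544 + (18*(1 + 162) + 74) = -7544 + (18*163 + 74) = -7544 + (2934 + 74) = -7544 + 3008 = -4536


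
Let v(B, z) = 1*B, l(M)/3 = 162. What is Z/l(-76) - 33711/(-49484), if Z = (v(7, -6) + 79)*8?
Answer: 25214269/12024612 ≈ 2.0969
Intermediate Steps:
l(M) = 486 (l(M) = 3*162 = 486)
v(B, z) = B
Z = 688 (Z = (7 + 79)*8 = 86*8 = 688)
Z/l(-76) - 33711/(-49484) = 688/486 - 33711/(-49484) = 688*(1/486) - 33711*(-1/49484) = 344/243 + 33711/49484 = 25214269/12024612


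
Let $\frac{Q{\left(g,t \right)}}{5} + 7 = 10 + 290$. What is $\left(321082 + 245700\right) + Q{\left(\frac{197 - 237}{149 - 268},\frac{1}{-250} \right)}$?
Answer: $568247$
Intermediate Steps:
$Q{\left(g,t \right)} = 1465$ ($Q{\left(g,t \right)} = -35 + 5 \left(10 + 290\right) = -35 + 5 \cdot 300 = -35 + 1500 = 1465$)
$\left(321082 + 245700\right) + Q{\left(\frac{197 - 237}{149 - 268},\frac{1}{-250} \right)} = \left(321082 + 245700\right) + 1465 = 566782 + 1465 = 568247$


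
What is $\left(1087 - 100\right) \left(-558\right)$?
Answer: $-550746$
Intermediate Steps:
$\left(1087 - 100\right) \left(-558\right) = 987 \left(-558\right) = -550746$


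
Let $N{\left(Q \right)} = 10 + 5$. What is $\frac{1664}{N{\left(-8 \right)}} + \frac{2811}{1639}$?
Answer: $\frac{2769461}{24585} \approx 112.65$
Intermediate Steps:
$N{\left(Q \right)} = 15$
$\frac{1664}{N{\left(-8 \right)}} + \frac{2811}{1639} = \frac{1664}{15} + \frac{2811}{1639} = \frac{2769461}{24585}$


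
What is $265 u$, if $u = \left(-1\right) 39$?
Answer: $-10335$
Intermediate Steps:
$u = -39$
$265 u = 265 \left(-39\right) = -10335$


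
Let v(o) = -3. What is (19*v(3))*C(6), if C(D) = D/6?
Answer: -57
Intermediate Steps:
C(D) = D/6 (C(D) = D*(⅙) = D/6)
(19*v(3))*C(6) = (19*(-3))*((⅙)*6) = -57*1 = -57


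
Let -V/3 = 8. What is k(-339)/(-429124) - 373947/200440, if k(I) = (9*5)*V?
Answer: -40063289307/21503403640 ≈ -1.8631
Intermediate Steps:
V = -24 (V = -3*8 = -24)
k(I) = -1080 (k(I) = (9*5)*(-24) = 45*(-24) = -1080)
k(-339)/(-429124) - 373947/200440 = -1080/(-429124) - 373947/200440 = -1080*(-1/429124) - 373947*1/200440 = 270/107281 - 373947/200440 = -40063289307/21503403640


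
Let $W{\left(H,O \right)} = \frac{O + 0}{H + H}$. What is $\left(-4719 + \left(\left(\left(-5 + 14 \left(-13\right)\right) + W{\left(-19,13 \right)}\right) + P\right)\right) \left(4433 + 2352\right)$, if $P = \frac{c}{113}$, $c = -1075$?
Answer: $- \frac{143222414155}{4294} \approx -3.3354 \cdot 10^{7}$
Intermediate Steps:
$P = - \frac{1075}{113} \approx -9.5133$
$W{\left(H,O \right)} = \frac{O}{2 H}$
$\left(-4719 + \left(\left(\left(-5 + 14 \left(-13\right)\right) + W{\left(-19,13 \right)}\right) + P\right)\right) \left(4433 + 2352\right) = \left(-4719 + \left(\left(\left(-5 + 14 \left(-13\right)\right) + \frac{1}{2} \cdot 13 \frac{1}{-19}\right) - \frac{1075}{113}\right)\right) \left(4433 + 2352\right) = \left(-4719 + \left(\left(\left(-5 - 182\right) + \frac{1}{2} \cdot 13 \left(- \frac{1}{19}\right)\right) - \frac{1075}{113}\right)\right) 6785 = \left(-4719 - \frac{845297}{4294}\right) 6785 = \left(- \frac{21108683}{4294}\right) 6785 = - \frac{143222414155}{4294}$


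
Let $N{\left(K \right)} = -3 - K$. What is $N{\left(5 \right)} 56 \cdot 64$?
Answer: $-28672$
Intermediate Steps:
$N{\left(5 \right)} 56 \cdot 64 = \left(-3 - 5\right) 56 \cdot 64 = \left(-8\right) 56 \cdot 64 = \left(-448\right) 64 = -28672$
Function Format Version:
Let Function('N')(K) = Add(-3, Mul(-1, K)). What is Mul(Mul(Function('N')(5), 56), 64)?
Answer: -28672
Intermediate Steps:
Mul(Mul(Function('N')(5), 56), 64) = Mul(Mul(Add(-3, Mul(-1, 5)), 56), 64) = Mul(Mul(Add(-3, -5), 56), 64) = Mul(Mul(-8, 56), 64) = Mul(-448, 64) = -28672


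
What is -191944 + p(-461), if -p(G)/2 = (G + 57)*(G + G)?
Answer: -936920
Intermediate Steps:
p(G) = -4*G*(57 + G) (p(G) = -2*(G + 57)*(G + G) = -2*(57 + G)*2*G = -4*G*(57 + G))
-191944 + p(-461) = -191944 - 4*(-461)*(57 - 461) = -191944 - 4*(-461)*(-404) = -191944 - 744976 = -936920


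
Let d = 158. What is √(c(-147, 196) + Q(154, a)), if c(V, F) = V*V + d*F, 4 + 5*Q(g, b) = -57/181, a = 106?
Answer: 2*√10765292655/905 ≈ 229.29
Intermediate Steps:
Q(g, b) = -781/905 (Q(g, b) = -⅘ + (-57/181)/5 = -⅘ + (-57*1/181)/5 = -⅘ + (⅕)*(-57/181) = -⅘ - 57/905 = -781/905)
c(V, F) = V² + 158*F (c(V, F) = V*V + 158*F = V² + 158*F)
√(c(-147, 196) + Q(154, a)) = √(((-147)² + 158*196) - 781/905) = √((21609 + 30968) - 781/905) = √(52577 - 781/905) = √(47581404/905) = 2*√10765292655/905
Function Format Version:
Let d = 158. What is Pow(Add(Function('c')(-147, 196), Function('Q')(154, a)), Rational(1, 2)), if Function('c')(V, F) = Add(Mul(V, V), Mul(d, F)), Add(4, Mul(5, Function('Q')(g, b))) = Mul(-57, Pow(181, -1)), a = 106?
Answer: Mul(Rational(2, 905), Pow(10765292655, Rational(1, 2))) ≈ 229.29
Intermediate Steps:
Function('Q')(g, b) = Rational(-781, 905) (Function('Q')(g, b) = Add(Rational(-4, 5), Mul(Rational(1, 5), Mul(-57, Pow(181, -1)))) = Add(Rational(-4, 5), Mul(Rational(1, 5), Mul(-57, Rational(1, 181)))) = Add(Rational(-4, 5), Mul(Rational(1, 5), Rational(-57, 181))) = Add(Rational(-4, 5), Rational(-57, 905)) = Rational(-781, 905))
Function('c')(V, F) = Add(Pow(V, 2), Mul(158, F)) (Function('c')(V, F) = Add(Mul(V, V), Mul(158, F)) = Add(Pow(V, 2), Mul(158, F)))
Pow(Add(Function('c')(-147, 196), Function('Q')(154, a)), Rational(1, 2)) = Pow(Add(Add(Pow(-147, 2), Mul(158, 196)), Rational(-781, 905)), Rational(1, 2)) = Pow(Add(Add(21609, 30968), Rational(-781, 905)), Rational(1, 2)) = Pow(Add(52577, Rational(-781, 905)), Rational(1, 2)) = Pow(Rational(47581404, 905), Rational(1, 2)) = Mul(Rational(2, 905), Pow(10765292655, Rational(1, 2)))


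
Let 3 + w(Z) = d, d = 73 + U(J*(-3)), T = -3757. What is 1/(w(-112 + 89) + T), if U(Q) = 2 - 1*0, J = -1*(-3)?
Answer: -1/3685 ≈ -0.00027137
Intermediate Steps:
J = 3
U(Q) = 2 (U(Q) = 2 + 0 = 2)
d = 75 (d = 73 + 2 = 75)
w(Z) = 72 (w(Z) = -3 + 75 = 72)
1/(w(-112 + 89) + T) = 1/(72 - 3757) = 1/(-3685) = -1/3685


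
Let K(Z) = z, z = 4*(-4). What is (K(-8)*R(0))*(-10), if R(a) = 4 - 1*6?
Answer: -320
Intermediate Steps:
z = -16
R(a) = -2 (R(a) = 4 - 6 = -2)
K(Z) = -16
(K(-8)*R(0))*(-10) = -16*(-2)*(-10) = 32*(-10) = -320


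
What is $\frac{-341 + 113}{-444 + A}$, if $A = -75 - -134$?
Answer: $\frac{228}{385} \approx 0.59221$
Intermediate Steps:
$A = 59$ ($A = -75 + 134 = 59$)
$\frac{-341 + 113}{-444 + A} = \frac{-341 + 113}{-444 + 59} = - \frac{228}{-385} = \left(-228\right) \left(- \frac{1}{385}\right) = \frac{228}{385}$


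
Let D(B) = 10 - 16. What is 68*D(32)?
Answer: -408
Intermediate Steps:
D(B) = -6
68*D(32) = 68*(-6) = -408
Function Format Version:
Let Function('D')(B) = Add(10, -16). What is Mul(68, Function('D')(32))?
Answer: -408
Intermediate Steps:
Function('D')(B) = -6
Mul(68, Function('D')(32)) = Mul(68, -6) = -408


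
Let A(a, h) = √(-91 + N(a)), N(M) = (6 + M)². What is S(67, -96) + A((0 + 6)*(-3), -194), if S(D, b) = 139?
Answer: 139 + √53 ≈ 146.28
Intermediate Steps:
A(a, h) = √(-91 + (6 + a)²)
S(67, -96) + A((0 + 6)*(-3), -194) = 139 + √(-91 + (6 + (0 + 6)*(-3))²) = 139 + √(-91 + (6 + 6*(-3))²) = 139 + √(-91 + (6 - 18)²) = 139 + √(-91 + (-12)²) = 139 + √(-91 + 144) = 139 + √53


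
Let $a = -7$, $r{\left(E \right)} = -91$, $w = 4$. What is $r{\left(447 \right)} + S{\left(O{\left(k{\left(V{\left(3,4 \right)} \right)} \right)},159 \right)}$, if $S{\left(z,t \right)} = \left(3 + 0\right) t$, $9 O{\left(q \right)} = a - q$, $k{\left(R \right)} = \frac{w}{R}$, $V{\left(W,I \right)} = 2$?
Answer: $386$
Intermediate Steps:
$k{\left(R \right)} = \frac{4}{R}$
$O{\left(q \right)} = - \frac{7}{9} - \frac{q}{9}$ ($O{\left(q \right)} = \frac{-7 - q}{9} = - \frac{7}{9} - \frac{q}{9}$)
$S{\left(z,t \right)} = 3 t$
$r{\left(447 \right)} + S{\left(O{\left(k{\left(V{\left(3,4 \right)} \right)} \right)},159 \right)} = -91 + 3 \cdot 159 = -91 + 477 = 386$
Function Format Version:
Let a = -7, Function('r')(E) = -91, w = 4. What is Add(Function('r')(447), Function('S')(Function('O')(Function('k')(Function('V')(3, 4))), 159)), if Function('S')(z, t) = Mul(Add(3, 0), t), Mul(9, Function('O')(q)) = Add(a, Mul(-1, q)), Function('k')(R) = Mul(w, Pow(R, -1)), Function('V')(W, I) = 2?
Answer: 386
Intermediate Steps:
Function('k')(R) = Mul(4, Pow(R, -1))
Function('O')(q) = Add(Rational(-7, 9), Mul(Rational(-1, 9), q)) (Function('O')(q) = Mul(Rational(1, 9), Add(-7, Mul(-1, q))) = Add(Rational(-7, 9), Mul(Rational(-1, 9), q)))
Function('S')(z, t) = Mul(3, t)
Add(Function('r')(447), Function('S')(Function('O')(Function('k')(Function('V')(3, 4))), 159)) = Add(-91, Mul(3, 159)) = Add(-91, 477) = 386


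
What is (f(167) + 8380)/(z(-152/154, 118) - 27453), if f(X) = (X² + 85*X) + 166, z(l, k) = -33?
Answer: -25315/13743 ≈ -1.8420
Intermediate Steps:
f(X) = 166 + X² + 85*X
(f(167) + 8380)/(z(-152/154, 118) - 27453) = ((166 + 167² + 85*167) + 8380)/(-33 - 27453) = ((166 + 27889 + 14195) + 8380)/(-27486) = (42250 + 8380)*(-1/27486) = 50630*(-1/27486) = -25315/13743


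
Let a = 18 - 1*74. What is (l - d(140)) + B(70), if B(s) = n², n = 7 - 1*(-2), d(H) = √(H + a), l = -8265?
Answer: -8184 - 2*√21 ≈ -8193.2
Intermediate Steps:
a = -56 (a = 18 - 74 = -56)
d(H) = √(-56 + H) (d(H) = √(H - 56) = √(-56 + H))
n = 9 (n = 7 + 2 = 9)
B(s) = 81 (B(s) = 9² = 81)
(l - d(140)) + B(70) = (-8265 - √(-56 + 140)) + 81 = (-8265 - √84) + 81 = (-8265 - 2*√21) + 81 = -8184 - 2*√21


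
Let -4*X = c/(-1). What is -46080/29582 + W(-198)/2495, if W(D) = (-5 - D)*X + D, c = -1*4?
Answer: -63268081/36903545 ≈ -1.7144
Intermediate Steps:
c = -4
X = -1 (X = -(-1)/(-1) = -(-1)*(-1) = -¼*4 = -1)
W(D) = 5 + 2*D (W(D) = (-5 - D)*(-1) + D = (5 + D) + D = 5 + 2*D)
-46080/29582 + W(-198)/2495 = -46080/29582 + (5 + 2*(-198))/2495 = -46080*1/29582 + (5 - 396)*(1/2495) = -23040/14791 - 391*1/2495 = -23040/14791 - 391/2495 = -63268081/36903545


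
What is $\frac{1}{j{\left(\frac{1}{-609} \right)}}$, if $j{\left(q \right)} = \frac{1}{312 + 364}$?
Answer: $676$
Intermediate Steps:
$j{\left(q \right)} = \frac{1}{676}$
$\frac{1}{j{\left(\frac{1}{-609} \right)}} = \frac{1}{\frac{1}{676}} = 676$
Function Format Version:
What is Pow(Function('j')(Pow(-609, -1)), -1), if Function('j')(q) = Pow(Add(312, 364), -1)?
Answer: 676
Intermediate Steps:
Function('j')(q) = Rational(1, 676) (Function('j')(q) = Pow(676, -1) = Rational(1, 676))
Pow(Function('j')(Pow(-609, -1)), -1) = Pow(Rational(1, 676), -1) = 676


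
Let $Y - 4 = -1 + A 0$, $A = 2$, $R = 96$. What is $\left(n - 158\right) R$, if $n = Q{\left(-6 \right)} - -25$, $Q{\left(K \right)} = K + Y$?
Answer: $-13056$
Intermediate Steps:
$Y = 3$ ($Y = 4 + \left(-1 + 2 \cdot 0\right) = 4 + \left(-1 + 0\right) = 4 - 1 = 3$)
$Q{\left(K \right)} = 3 + K$ ($Q{\left(K \right)} = K + 3 = 3 + K$)
$n = 22$ ($n = \left(3 - 6\right) - -25 = -3 + 25 = 22$)
$\left(n - 158\right) R = \left(22 - 158\right) 96 = \left(-136\right) 96 = -13056$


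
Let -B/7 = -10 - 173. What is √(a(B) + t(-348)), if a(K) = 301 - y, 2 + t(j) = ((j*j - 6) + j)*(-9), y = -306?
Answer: I*√1086145 ≈ 1042.2*I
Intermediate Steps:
B = 1281 (B = -7*(-10 - 173) = -7*(-183) = 1281)
t(j) = 52 - 9*j - 9*j² (t(j) = -2 + ((j*j - 6) + j)*(-9) = -2 + ((j² - 6) + j)*(-9) = -2 + ((-6 + j²) + j)*(-9) = -2 + (-6 + j + j²)*(-9) = -2 + (54 - 9*j - 9*j²) = 52 - 9*j - 9*j²)
a(K) = 607 (a(K) = 301 - 1*(-306) = 301 + 306 = 607)
√(a(B) + t(-348)) = √(607 + (52 - 9*(-348) - 9*(-348)²)) = √(607 + (52 + 3132 - 9*121104)) = √(607 + (52 + 3132 - 1089936)) = √(607 - 1086752) = √(-1086145) = I*√1086145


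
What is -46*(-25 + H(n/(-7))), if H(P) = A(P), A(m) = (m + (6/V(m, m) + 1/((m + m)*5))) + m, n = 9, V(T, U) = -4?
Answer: 422372/315 ≈ 1340.9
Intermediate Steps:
A(m) = -3/2 + 2*m + 1/(10*m) (A(m) = (m + (6/(-4) + 1/((m + m)*5))) + m = (m + (6*(-¼) + (⅕)/(2*m))) + m = (m + (-3/2 + (1/(2*m))*(⅕))) + m = (m + (-3/2 + 1/(10*m))) + m = (-3/2 + m + 1/(10*m)) + m = -3/2 + 2*m + 1/(10*m))
H(P) = -3/2 + 2*P + 1/(10*P)
-46*(-25 + H(n/(-7))) = -46*(-25 + (-3/2 + 2*(9/(-7)) + 1/(10*((9/(-7)))))) = -46*(-25 + (-3/2 + 2*(9*(-⅐)) + 1/(10*((9*(-⅐)))))) = -46*(-25 + (-3/2 + 2*(-9/7) + 1/(10*(-9/7)))) = -46*(-25 + (-3/2 - 18/7 + (⅒)*(-7/9))) = -46*(-25 + (-3/2 - 18/7 - 7/90)) = -46*(-25 - 1307/315) = -46*(-9182/315) = 422372/315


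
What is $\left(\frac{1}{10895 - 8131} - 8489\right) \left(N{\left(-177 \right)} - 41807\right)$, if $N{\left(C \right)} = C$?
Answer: $\frac{246273893120}{691} \approx 3.564 \cdot 10^{8}$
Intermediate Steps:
$\left(\frac{1}{10895 - 8131} - 8489\right) \left(N{\left(-177 \right)} - 41807\right) = \left(\frac{1}{10895 - 8131} - 8489\right) \left(-177 - 41807\right) = \left(\frac{1}{2764} - 8489\right) \left(-41984\right) = \left(- \frac{23463595}{2764}\right) \left(-41984\right) = \frac{246273893120}{691}$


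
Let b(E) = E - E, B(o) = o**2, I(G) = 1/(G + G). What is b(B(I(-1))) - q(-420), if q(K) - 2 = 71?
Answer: -73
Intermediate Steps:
q(K) = 73 (q(K) = 2 + 71 = 73)
I(G) = 1/(2*G)
b(E) = 0
b(B(I(-1))) - q(-420) = 0 - 1*73 = 0 - 73 = -73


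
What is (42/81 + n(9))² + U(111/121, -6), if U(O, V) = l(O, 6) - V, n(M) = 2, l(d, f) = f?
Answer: 13372/729 ≈ 18.343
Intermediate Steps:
U(O, V) = 6 - V
(42/81 + n(9))² + U(111/121, -6) = (42/81 + 2)² + (6 - 1*(-6)) = (42*(1/81) + 2)² + (6 + 6) = (14/27 + 2)² + 12 = (68/27)² + 12 = 4624/729 + 12 = 13372/729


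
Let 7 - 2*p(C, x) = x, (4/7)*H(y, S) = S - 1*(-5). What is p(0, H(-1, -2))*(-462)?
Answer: -1617/4 ≈ -404.25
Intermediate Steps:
H(y, S) = 35/4 + 7*S/4 (H(y, S) = 7*(S - 1*(-5))/4 = 7*(S + 5)/4 = 7*(5 + S)/4 = 35/4 + 7*S/4)
p(C, x) = 7/2 - x/2
p(0, H(-1, -2))*(-462) = (7/2 - (35/4 + (7/4)*(-2))/2)*(-462) = (7/2 - (35/4 - 7/2)/2)*(-462) = (7/2 - ½*21/4)*(-462) = (7/2 - 21/8)*(-462) = (7/8)*(-462) = -1617/4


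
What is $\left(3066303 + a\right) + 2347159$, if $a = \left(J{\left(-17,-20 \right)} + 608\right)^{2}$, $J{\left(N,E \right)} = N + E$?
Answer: $5739503$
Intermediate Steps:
$J{\left(N,E \right)} = E + N$
$a = 326041$ ($a = \left(\left(-20 - 17\right) + 608\right)^{2} = \left(-37 + 608\right)^{2} = 571^{2} = 326041$)
$\left(3066303 + a\right) + 2347159 = \left(3066303 + 326041\right) + 2347159 = 3392344 + 2347159 = 5739503$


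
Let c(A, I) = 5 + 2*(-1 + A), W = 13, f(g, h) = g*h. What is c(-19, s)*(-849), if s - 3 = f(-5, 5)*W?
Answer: 29715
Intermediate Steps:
s = -322 (s = 3 - 5*5*13 = 3 - 25*13 = 3 - 325 = -322)
c(A, I) = 3 + 2*A (c(A, I) = 5 + (-2 + 2*A) = 3 + 2*A)
c(-19, s)*(-849) = (3 + 2*(-19))*(-849) = (3 - 38)*(-849) = -35*(-849) = 29715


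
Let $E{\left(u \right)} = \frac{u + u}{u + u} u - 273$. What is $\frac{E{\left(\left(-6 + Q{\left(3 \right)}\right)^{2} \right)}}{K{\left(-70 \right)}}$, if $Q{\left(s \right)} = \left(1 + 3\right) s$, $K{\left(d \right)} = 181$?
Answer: $- \frac{237}{181} \approx -1.3094$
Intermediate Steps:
$Q{\left(s \right)} = 4 s$
$E{\left(u \right)} = -273 + u$ ($E{\left(u \right)} = \frac{2 u}{2 u} u - 273 = 2 u \frac{1}{2 u} u - 273 = 1 u - 273 = u - 273 = -273 + u$)
$\frac{E{\left(\left(-6 + Q{\left(3 \right)}\right)^{2} \right)}}{K{\left(-70 \right)}} = \frac{-273 + \left(-6 + 4 \cdot 3\right)^{2}}{181} = \left(-273 + \left(-6 + 12\right)^{2}\right) \frac{1}{181} = \left(-273 + 6^{2}\right) \frac{1}{181} = \left(-273 + 36\right) \frac{1}{181} = \left(-237\right) \frac{1}{181} = - \frac{237}{181}$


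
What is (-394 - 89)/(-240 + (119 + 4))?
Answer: 161/39 ≈ 4.1282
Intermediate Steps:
(-394 - 89)/(-240 + (119 + 4)) = -483/(-240 + 123) = -483/(-117) = -483*(-1/117) = 161/39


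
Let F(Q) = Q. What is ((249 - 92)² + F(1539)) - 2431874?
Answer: -2405686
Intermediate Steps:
((249 - 92)² + F(1539)) - 2431874 = ((249 - 92)² + 1539) - 2431874 = (157² + 1539) - 2431874 = (24649 + 1539) - 2431874 = 26188 - 2431874 = -2405686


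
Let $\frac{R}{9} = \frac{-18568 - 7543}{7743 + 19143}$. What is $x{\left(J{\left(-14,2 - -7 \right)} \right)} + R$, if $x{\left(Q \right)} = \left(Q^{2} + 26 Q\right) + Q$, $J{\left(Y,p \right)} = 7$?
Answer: $\frac{2054623}{8962} \approx 229.26$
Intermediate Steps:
$x{\left(Q \right)} = Q^{2} + 27 Q$
$R = - \frac{78333}{8962}$ ($R = 9 \frac{-18568 - 7543}{7743 + 19143} = 9 \frac{-18568 - 7543}{26886} = 9 \left(-18568 - 7543\right) \frac{1}{26886} = 9 \left(\left(-26111\right) \frac{1}{26886}\right) = 9 \left(- \frac{26111}{26886}\right) = - \frac{78333}{8962} \approx -8.7406$)
$x{\left(J{\left(-14,2 - -7 \right)} \right)} + R = 7 \left(27 + 7\right) - \frac{78333}{8962} = 7 \cdot 34 - \frac{78333}{8962} = 238 - \frac{78333}{8962} = \frac{2054623}{8962}$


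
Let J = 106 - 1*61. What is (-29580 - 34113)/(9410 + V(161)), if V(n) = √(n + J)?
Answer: -299675565/44273947 + 63693*√206/88547894 ≈ -6.7583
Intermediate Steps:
J = 45 (J = 106 - 61 = 45)
V(n) = √(45 + n) (V(n) = √(n + 45) = √(45 + n))
(-29580 - 34113)/(9410 + V(161)) = (-29580 - 34113)/(9410 + √(45 + 161)) = -63693/(9410 + √206)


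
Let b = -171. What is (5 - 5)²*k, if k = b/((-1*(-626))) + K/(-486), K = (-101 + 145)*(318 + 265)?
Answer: 0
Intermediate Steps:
K = 25652 (K = 44*583 = 25652)
k = -8070629/152118 (k = -171/((-1*(-626))) + 25652/(-486) = -171/626 + 25652*(-1/486) = -171*1/626 - 12826/243 = -171/626 - 12826/243 = -8070629/152118 ≈ -53.055)
(5 - 5)²*k = (5 - 5)²*(-8070629/152118) = 0²*(-8070629/152118) = 0*(-8070629/152118) = 0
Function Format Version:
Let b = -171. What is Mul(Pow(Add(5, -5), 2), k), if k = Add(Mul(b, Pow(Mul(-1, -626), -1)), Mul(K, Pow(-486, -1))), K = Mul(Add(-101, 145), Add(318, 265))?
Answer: 0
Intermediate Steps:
K = 25652 (K = Mul(44, 583) = 25652)
k = Rational(-8070629, 152118) (k = Add(Mul(-171, Pow(Mul(-1, -626), -1)), Mul(25652, Pow(-486, -1))) = Add(Mul(-171, Pow(626, -1)), Mul(25652, Rational(-1, 486))) = Add(Mul(-171, Rational(1, 626)), Rational(-12826, 243)) = Add(Rational(-171, 626), Rational(-12826, 243)) = Rational(-8070629, 152118) ≈ -53.055)
Mul(Pow(Add(5, -5), 2), k) = Mul(Pow(Add(5, -5), 2), Rational(-8070629, 152118)) = Mul(Pow(0, 2), Rational(-8070629, 152118)) = Mul(0, Rational(-8070629, 152118)) = 0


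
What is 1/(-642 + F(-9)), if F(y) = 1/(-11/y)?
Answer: -11/7053 ≈ -0.0015596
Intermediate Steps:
F(y) = -y/11
1/(-642 + F(-9)) = 1/(-642 - 1/11*(-9)) = 1/(-642 + 9/11) = 1/(-7053/11) = -11/7053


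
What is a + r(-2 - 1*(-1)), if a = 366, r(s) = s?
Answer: 365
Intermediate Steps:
a + r(-2 - 1*(-1)) = 366 + (-2 - 1*(-1)) = 366 + (-2 + 1) = 366 - 1 = 365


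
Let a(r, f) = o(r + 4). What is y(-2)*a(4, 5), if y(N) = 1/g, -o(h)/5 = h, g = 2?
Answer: -20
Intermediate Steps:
o(h) = -5*h
a(r, f) = -20 - 5*r (a(r, f) = -5*(r + 4) = -5*(4 + r) = -20 - 5*r)
y(N) = 1/2
y(-2)*a(4, 5) = (-20 - 5*4)/2 = (-20 - 20)/2 = (1/2)*(-40) = -20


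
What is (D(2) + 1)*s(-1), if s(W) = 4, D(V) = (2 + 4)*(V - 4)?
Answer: -44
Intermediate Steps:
D(V) = -24 + 6*V (D(V) = 6*(-4 + V) = -24 + 6*V)
(D(2) + 1)*s(-1) = ((-24 + 6*2) + 1)*4 = ((-24 + 12) + 1)*4 = (-12 + 1)*4 = -11*4 = -44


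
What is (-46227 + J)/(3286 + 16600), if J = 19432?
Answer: -26795/19886 ≈ -1.3474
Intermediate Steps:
(-46227 + J)/(3286 + 16600) = (-46227 + 19432)/(3286 + 16600) = -26795/19886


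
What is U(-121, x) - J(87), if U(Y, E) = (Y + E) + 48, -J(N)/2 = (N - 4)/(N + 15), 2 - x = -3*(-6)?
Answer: -4456/51 ≈ -87.373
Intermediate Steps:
x = -16 (x = 2 - (-3)*(-6) = 2 - 1*18 = 2 - 18 = -16)
J(N) = -2*(-4 + N)/(15 + N) (J(N) = -2*(N - 4)/(N + 15) = -2*(-4 + N)/(15 + N))
U(Y, E) = 48 + E + Y (U(Y, E) = (E + Y) + 48 = 48 + E + Y)
U(-121, x) - J(87) = (48 - 16 - 121) - 2*(4 - 1*87)/(15 + 87) = -89 - 2*(4 - 87)/102 = -89 - 2*(-83)/102 = -89 - 1*(-83/51) = -89 + 83/51 = -4456/51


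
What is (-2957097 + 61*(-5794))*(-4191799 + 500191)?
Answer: 12221182723848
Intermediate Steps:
(-2957097 + 61*(-5794))*(-4191799 + 500191) = (-2957097 - 353434)*(-3691608) = -3310531*(-3691608) = 12221182723848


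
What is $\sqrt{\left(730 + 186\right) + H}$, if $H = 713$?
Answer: $3 \sqrt{181} \approx 40.361$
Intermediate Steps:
$\sqrt{\left(730 + 186\right) + H} = \sqrt{\left(730 + 186\right) + 713} = \sqrt{916 + 713} = \sqrt{1629} = 3 \sqrt{181}$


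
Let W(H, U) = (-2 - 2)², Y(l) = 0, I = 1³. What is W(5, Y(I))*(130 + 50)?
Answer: 2880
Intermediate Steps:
I = 1
W(H, U) = 16 (W(H, U) = (-4)² = 16)
W(5, Y(I))*(130 + 50) = 16*(130 + 50) = 16*180 = 2880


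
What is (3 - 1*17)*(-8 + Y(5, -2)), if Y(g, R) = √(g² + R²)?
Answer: 112 - 14*√29 ≈ 36.608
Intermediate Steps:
Y(g, R) = √(R² + g²)
(3 - 1*17)*(-8 + Y(5, -2)) = (3 - 1*17)*(-8 + √((-2)² + 5²)) = (3 - 17)*(-8 + √(4 + 25)) = -14*(-8 + √29) = 112 - 14*√29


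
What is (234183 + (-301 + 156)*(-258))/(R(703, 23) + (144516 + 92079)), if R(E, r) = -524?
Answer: 271593/236071 ≈ 1.1505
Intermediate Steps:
(234183 + (-301 + 156)*(-258))/(R(703, 23) + (144516 + 92079)) = (234183 + (-301 + 156)*(-258))/(-524 + (144516 + 92079)) = (234183 - 145*(-258))/(-524 + 236595) = (234183 + 37410)/236071 = 271593*(1/236071) = 271593/236071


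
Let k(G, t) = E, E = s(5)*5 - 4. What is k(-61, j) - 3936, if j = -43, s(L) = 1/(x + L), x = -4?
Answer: -3935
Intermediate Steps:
s(L) = 1/(-4 + L)
E = 1 (E = 5/(-4 + 5) - 4 = 5/1 - 4 = 1*5 - 4 = 5 - 4 = 1)
k(G, t) = 1
k(-61, j) - 3936 = 1 - 3936 = -3935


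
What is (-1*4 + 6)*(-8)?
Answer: -16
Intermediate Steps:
(-1*4 + 6)*(-8) = (-4 + 6)*(-8) = 2*(-8) = -16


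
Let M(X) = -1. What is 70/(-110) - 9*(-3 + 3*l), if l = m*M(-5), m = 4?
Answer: 1478/11 ≈ 134.36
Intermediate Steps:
l = -4 (l = 4*(-1) = -4)
70/(-110) - 9*(-3 + 3*l) = 70/(-110) - 9*(-3 + 3*(-4)) = 70*(-1/110) - 9*(-3 - 12) = -7/11 - 9*(-15) = -7/11 + 135 = 1478/11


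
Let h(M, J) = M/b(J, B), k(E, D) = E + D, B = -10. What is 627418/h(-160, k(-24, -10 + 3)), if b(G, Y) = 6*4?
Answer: -941127/10 ≈ -94113.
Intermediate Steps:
b(G, Y) = 24
k(E, D) = D + E
h(M, J) = M/24
627418/h(-160, k(-24, -10 + 3)) = 627418/(((1/24)*(-160))) = 627418/(-20/3) = 627418*(-3/20) = -941127/10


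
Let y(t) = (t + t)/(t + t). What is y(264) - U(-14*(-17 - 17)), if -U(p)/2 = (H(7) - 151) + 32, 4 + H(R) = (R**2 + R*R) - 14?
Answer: -77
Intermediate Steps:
y(t) = 1 (y(t) = (2*t)/((2*t)) = (2*t)*(1/(2*t)) = 1)
H(R) = -18 + 2*R**2 (H(R) = -4 + ((R**2 + R*R) - 14) = -4 + ((R**2 + R**2) - 14) = -4 + (2*R**2 - 14) = -4 + (-14 + 2*R**2) = -18 + 2*R**2)
U(p) = 78 (U(p) = -2*(((-18 + 2*7**2) - 151) + 32) = -2*(((-18 + 2*49) - 151) + 32) = -2*(((-18 + 98) - 151) + 32) = -2*((80 - 151) + 32) = -2*(-71 + 32) = -2*(-39) = 78)
y(264) - U(-14*(-17 - 17)) = 1 - 1*78 = 1 - 78 = -77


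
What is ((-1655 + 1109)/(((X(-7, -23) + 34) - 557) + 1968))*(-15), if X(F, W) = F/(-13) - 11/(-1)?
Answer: 3042/541 ≈ 5.6229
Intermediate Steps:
X(F, W) = 11 - F/13 (X(F, W) = F*(-1/13) - 11*(-1) = -F/13 + 11 = 11 - F/13)
((-1655 + 1109)/(((X(-7, -23) + 34) - 557) + 1968))*(-15) = ((-1655 + 1109)/((((11 - 1/13*(-7)) + 34) - 557) + 1968))*(-15) = -546/((((11 + 7/13) + 34) - 557) + 1968)*(-15) = -546/(((150/13 + 34) - 557) + 1968)*(-15) = -546/((592/13 - 557) + 1968)*(-15) = -546/(-6649/13 + 1968)*(-15) = -546/18935/13*(-15) = -546*13/18935*(-15) = -1014/2705*(-15) = 3042/541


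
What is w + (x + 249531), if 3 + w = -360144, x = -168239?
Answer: -278855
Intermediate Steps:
w = -360147 (w = -3 - 360144 = -360147)
w + (x + 249531) = -360147 + (-168239 + 249531) = -360147 + 81292 = -278855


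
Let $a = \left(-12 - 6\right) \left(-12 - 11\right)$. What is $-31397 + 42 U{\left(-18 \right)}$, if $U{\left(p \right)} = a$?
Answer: $-14009$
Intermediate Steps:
$a = 414$ ($a = \left(-12 + \left(-6 + 0\right)\right) \left(-23\right) = \left(-12 - 6\right) \left(-23\right) = \left(-18\right) \left(-23\right) = 414$)
$U{\left(p \right)} = 414$
$-31397 + 42 U{\left(-18 \right)} = -31397 + 42 \cdot 414 = -31397 + 17388 = -14009$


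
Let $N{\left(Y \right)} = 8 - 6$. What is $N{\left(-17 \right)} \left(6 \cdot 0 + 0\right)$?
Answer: $0$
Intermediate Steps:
$N{\left(Y \right)} = 2$
$N{\left(-17 \right)} \left(6 \cdot 0 + 0\right) = 2 \left(6 \cdot 0 + 0\right) = 2 \left(0 + 0\right) = 2 \cdot 0 = 0$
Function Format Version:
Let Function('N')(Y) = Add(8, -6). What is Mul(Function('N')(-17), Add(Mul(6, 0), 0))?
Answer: 0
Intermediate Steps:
Function('N')(Y) = 2
Mul(Function('N')(-17), Add(Mul(6, 0), 0)) = Mul(2, Add(Mul(6, 0), 0)) = Mul(2, Add(0, 0)) = Mul(2, 0) = 0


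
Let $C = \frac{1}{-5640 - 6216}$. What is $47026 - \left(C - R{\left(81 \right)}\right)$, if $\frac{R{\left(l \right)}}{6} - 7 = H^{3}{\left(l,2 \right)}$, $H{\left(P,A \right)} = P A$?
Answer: $\frac{302994734017}{11856} \approx 2.5556 \cdot 10^{7}$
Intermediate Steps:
$H{\left(P,A \right)} = A P$
$C = - \frac{1}{11856}$ ($C = \frac{1}{-11856} = - \frac{1}{11856} \approx -8.4345 \cdot 10^{-5}$)
$R{\left(l \right)} = 42 + 48 l^{3}$ ($R{\left(l \right)} = 42 + 6 \left(2 l\right)^{3} = 42 + 6 \cdot 8 l^{3} = 42 + 48 l^{3}$)
$47026 - \left(C - R{\left(81 \right)}\right) = 47026 + \left(\left(42 + 48 \cdot 81^{3}\right) - - \frac{1}{11856}\right) = 47026 + \left(\left(42 + 48 \cdot 531441\right) + \frac{1}{11856}\right) = 47026 + \left(\left(42 + 25509168\right) + \frac{1}{11856}\right) = 47026 + \left(25509210 + \frac{1}{11856}\right) = 47026 + \frac{302437193761}{11856} = \frac{302994734017}{11856}$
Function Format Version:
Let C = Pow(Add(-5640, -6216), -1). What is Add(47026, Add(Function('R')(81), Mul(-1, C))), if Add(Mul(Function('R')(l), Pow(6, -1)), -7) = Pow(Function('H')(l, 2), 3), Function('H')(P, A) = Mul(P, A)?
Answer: Rational(302994734017, 11856) ≈ 2.5556e+7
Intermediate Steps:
Function('H')(P, A) = Mul(A, P)
C = Rational(-1, 11856) (C = Pow(-11856, -1) = Rational(-1, 11856) ≈ -8.4345e-5)
Function('R')(l) = Add(42, Mul(48, Pow(l, 3))) (Function('R')(l) = Add(42, Mul(6, Pow(Mul(2, l), 3))) = Add(42, Mul(6, Mul(8, Pow(l, 3)))) = Add(42, Mul(48, Pow(l, 3))))
Add(47026, Add(Function('R')(81), Mul(-1, C))) = Add(47026, Add(Add(42, Mul(48, Pow(81, 3))), Mul(-1, Rational(-1, 11856)))) = Add(47026, Add(Add(42, Mul(48, 531441)), Rational(1, 11856))) = Add(47026, Add(Add(42, 25509168), Rational(1, 11856))) = Add(47026, Add(25509210, Rational(1, 11856))) = Add(47026, Rational(302437193761, 11856)) = Rational(302994734017, 11856)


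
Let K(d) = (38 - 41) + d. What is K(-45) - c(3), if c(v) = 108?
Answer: -156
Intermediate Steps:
K(d) = -3 + d
K(-45) - c(3) = (-3 - 45) - 1*108 = -48 - 108 = -156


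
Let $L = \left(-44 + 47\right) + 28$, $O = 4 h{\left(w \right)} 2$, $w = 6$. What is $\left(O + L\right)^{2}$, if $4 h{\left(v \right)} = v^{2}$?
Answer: $10609$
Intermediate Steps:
$h{\left(v \right)} = \frac{v^{2}}{4}$
$O = 72$ ($O = 4 \frac{6^{2}}{4} \cdot 2 = 4 \cdot \frac{1}{4} \cdot 36 \cdot 2 = 4 \cdot 9 \cdot 2 = 36 \cdot 2 = 72$)
$L = 31$ ($L = 3 + 28 = 31$)
$\left(O + L\right)^{2} = \left(72 + 31\right)^{2} = 103^{2} = 10609$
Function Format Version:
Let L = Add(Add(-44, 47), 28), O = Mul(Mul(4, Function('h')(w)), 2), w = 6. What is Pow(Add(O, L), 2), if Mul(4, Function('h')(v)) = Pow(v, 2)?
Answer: 10609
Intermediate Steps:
Function('h')(v) = Mul(Rational(1, 4), Pow(v, 2))
O = 72 (O = Mul(Mul(4, Mul(Rational(1, 4), Pow(6, 2))), 2) = Mul(Mul(4, Mul(Rational(1, 4), 36)), 2) = Mul(Mul(4, 9), 2) = Mul(36, 2) = 72)
L = 31 (L = Add(3, 28) = 31)
Pow(Add(O, L), 2) = Pow(Add(72, 31), 2) = Pow(103, 2) = 10609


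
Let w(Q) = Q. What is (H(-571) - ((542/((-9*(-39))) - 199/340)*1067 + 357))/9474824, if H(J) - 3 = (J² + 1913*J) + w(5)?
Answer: -91611841417/1130725496160 ≈ -0.081020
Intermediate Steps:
H(J) = 8 + J² + 1913*J (H(J) = 3 + ((J² + 1913*J) + 5) = 3 + (5 + J² + 1913*J) = 8 + J² + 1913*J)
(H(-571) - ((542/((-9*(-39))) - 199/340)*1067 + 357))/9474824 = ((8 + (-571)² + 1913*(-571)) - ((542/((-9*(-39))) - 199/340)*1067 + 357))/9474824 = ((8 + 326041 - 1092323) - ((542/351 - 199*1/340)*1067 + 357))*(1/9474824) = (-766274 - ((542*(1/351) - 199/340)*1067 + 357))*(1/9474824) = (-766274 - ((542/351 - 199/340)*1067 + 357))*(1/9474824) = (-766274 - ((114431/119340)*1067 + 357))*(1/9474824) = (-766274 - (122097877/119340 + 357))*(1/9474824) = (-766274 - 1*164702257/119340)*(1/9474824) = (-766274 - 164702257/119340)*(1/9474824) = -91611841417/119340*1/9474824 = -91611841417/1130725496160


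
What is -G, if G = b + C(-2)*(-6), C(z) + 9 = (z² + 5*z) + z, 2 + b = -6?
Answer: -94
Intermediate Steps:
b = -8 (b = -2 - 6 = -8)
C(z) = -9 + z² + 6*z (C(z) = -9 + ((z² + 5*z) + z) = -9 + (z² + 6*z) = -9 + z² + 6*z)
G = 94 (G = -8 + (-9 + (-2)² + 6*(-2))*(-6) = -8 + (-9 + 4 - 12)*(-6) = -8 - 17*(-6) = -8 + 102 = 94)
-G = -1*94 = -94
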